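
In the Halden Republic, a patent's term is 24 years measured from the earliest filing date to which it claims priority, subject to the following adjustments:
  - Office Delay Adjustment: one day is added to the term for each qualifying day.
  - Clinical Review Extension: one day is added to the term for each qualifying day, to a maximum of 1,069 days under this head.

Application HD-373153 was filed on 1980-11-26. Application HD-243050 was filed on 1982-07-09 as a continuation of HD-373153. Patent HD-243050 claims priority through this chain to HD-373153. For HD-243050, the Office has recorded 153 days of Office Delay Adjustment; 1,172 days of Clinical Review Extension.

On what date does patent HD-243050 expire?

Earliest priority filing: 26 November 1980.
Base term: 26 November 1980 + 24 years → 26 November 2004.
Office Delay Adjustment: +153 days → 28 April 2005.
Clinical Review Extension: 1172 days claimed exceeds the 1069-day cap, so +1069 days → 1 April 2008.

April 1, 2008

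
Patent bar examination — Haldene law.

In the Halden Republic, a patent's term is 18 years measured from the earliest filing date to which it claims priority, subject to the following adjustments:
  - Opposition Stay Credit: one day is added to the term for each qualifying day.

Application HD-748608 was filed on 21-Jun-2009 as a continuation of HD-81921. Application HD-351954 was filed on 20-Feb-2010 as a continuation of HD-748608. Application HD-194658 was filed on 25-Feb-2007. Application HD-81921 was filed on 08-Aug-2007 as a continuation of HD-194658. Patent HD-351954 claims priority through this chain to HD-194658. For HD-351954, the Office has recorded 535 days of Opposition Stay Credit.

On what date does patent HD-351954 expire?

2026-08-14

Earliest priority filing: 25 February 2007.
Base term: 25 February 2007 + 18 years → 25 February 2025.
Opposition Stay Credit: +535 days → 14 August 2026.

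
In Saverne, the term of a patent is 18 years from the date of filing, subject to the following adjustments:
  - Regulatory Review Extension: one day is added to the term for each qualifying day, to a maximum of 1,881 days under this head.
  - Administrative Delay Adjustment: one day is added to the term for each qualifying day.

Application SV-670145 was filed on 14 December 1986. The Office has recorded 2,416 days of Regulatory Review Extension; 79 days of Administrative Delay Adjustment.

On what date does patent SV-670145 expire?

Base term: filing date + 18 years → 14 December 2004.
Regulatory Review Extension: 2416 days claimed exceeds the 1881-day cap, so +1881 days → 7 February 2010.
Administrative Delay Adjustment: +79 days → 27 April 2010.

2010-04-27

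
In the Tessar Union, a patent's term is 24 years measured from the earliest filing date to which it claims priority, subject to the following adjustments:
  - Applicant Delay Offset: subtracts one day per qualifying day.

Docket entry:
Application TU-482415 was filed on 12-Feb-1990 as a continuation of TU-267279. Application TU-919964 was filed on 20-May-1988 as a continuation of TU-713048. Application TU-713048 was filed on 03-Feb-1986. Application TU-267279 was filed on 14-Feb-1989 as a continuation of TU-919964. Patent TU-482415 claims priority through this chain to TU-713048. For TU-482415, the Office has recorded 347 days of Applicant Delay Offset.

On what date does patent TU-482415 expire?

Earliest priority filing: 3 February 1986.
Base term: 3 February 1986 + 24 years → 3 February 2010.
Applicant Delay Offset: −347 days → 21 February 2009.

2009-02-21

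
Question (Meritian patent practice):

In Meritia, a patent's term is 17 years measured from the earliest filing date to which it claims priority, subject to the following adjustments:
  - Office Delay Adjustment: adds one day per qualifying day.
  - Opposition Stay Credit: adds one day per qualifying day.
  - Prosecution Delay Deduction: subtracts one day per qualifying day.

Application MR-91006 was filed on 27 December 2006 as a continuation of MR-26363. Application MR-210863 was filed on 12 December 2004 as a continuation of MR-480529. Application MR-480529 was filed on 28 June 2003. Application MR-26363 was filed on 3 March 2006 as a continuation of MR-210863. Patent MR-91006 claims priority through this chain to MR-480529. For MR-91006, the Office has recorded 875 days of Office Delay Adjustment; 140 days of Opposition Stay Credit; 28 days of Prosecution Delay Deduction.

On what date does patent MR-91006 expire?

Earliest priority filing: 28 June 2003.
Base term: 28 June 2003 + 17 years → 28 June 2020.
Office Delay Adjustment: +875 days → 20 November 2022.
Opposition Stay Credit: +140 days → 9 April 2023.
Prosecution Delay Deduction: −28 days → 12 March 2023.

2023-03-12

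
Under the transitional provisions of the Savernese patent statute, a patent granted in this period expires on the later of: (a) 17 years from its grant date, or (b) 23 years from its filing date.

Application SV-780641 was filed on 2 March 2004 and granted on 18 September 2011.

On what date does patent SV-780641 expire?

2028-09-18

(a) grant + 17 years → 18 September 2028.
(b) filing + 23 years → 2 March 2027.
Later of the two: 18 September 2028.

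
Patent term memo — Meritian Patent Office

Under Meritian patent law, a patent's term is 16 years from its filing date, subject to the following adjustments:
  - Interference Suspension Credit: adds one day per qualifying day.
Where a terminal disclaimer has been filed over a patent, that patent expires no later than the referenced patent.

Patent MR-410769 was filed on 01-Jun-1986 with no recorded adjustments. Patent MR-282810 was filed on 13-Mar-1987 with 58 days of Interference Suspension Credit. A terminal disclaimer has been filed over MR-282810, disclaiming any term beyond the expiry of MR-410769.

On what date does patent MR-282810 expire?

Natural term of MR-282810:
  Base: filing + 16 years → 13 March 2003.
  Interference Suspension Credit: +58 days → 10 May 2003.
Expiry of referenced patent MR-410769:
  Base: filing + 16 years → 1 June 2002.
Terminal disclaimer: MR-282810 expires on the earlier of 10 May 2003 and 1 June 2002.

2002-06-01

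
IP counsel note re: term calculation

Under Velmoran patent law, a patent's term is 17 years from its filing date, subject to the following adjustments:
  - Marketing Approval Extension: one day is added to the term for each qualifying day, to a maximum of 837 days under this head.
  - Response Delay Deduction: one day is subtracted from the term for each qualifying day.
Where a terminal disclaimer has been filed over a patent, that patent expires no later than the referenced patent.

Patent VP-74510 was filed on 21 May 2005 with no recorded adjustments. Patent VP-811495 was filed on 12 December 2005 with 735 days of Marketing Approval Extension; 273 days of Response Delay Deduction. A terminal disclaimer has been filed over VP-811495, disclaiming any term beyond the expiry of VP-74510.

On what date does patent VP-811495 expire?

May 21, 2022

Natural term of VP-811495:
  Base: filing + 17 years → 12 December 2022.
  Marketing Approval Extension: 735 days (within the 837-day cap) → +735 days → 16 December 2024.
  Response Delay Deduction: −273 days → 18 March 2024.
Expiry of referenced patent VP-74510:
  Base: filing + 17 years → 21 May 2022.
Terminal disclaimer: VP-811495 expires on the earlier of 18 March 2024 and 21 May 2022.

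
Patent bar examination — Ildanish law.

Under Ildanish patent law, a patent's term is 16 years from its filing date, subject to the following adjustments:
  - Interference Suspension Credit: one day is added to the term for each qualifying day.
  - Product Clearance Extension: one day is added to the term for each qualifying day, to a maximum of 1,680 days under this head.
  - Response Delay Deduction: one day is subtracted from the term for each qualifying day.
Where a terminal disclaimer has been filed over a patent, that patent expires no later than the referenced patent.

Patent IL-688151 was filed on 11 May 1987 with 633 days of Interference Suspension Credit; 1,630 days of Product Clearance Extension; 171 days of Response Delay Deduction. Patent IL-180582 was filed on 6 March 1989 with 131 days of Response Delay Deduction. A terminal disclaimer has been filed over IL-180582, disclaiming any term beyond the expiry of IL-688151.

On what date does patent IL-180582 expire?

October 26, 2004

Natural term of IL-180582:
  Base: filing + 16 years → 6 March 2005.
  Response Delay Deduction: −131 days → 26 October 2004.
Expiry of referenced patent IL-688151:
  Base: filing + 16 years → 11 May 2003.
  Interference Suspension Credit: +633 days → 2 February 2005.
  Product Clearance Extension: 1630 days (within the 1680-day cap) → +1630 days → 21 July 2009.
  Response Delay Deduction: −171 days → 31 January 2009.
Terminal disclaimer: IL-180582 expires on the earlier of 26 October 2004 and 31 January 2009.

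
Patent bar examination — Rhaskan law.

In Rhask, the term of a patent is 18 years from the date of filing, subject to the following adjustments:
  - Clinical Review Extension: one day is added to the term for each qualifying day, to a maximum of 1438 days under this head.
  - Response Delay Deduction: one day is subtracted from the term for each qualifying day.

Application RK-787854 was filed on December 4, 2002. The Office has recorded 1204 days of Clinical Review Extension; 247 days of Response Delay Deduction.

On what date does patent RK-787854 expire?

Base term: filing date + 18 years → 4 December 2020.
Clinical Review Extension: 1204 days (within the 1438-day cap) → +1204 days → 22 March 2024.
Response Delay Deduction: −247 days → 19 July 2023.

July 19, 2023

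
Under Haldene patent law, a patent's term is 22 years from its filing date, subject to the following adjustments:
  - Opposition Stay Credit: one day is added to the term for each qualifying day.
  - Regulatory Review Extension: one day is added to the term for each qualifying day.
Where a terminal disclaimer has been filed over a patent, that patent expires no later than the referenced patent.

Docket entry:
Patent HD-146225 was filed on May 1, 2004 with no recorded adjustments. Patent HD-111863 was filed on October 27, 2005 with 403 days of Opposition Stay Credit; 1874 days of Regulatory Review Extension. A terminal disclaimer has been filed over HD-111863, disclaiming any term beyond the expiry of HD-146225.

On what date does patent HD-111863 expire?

Natural term of HD-111863:
  Base: filing + 22 years → 27 October 2027.
  Opposition Stay Credit: +403 days → 3 December 2028.
  Regulatory Review Extension: +1874 days → 20 January 2034.
Expiry of referenced patent HD-146225:
  Base: filing + 22 years → 1 May 2026.
Terminal disclaimer: HD-111863 expires on the earlier of 20 January 2034 and 1 May 2026.

May 1, 2026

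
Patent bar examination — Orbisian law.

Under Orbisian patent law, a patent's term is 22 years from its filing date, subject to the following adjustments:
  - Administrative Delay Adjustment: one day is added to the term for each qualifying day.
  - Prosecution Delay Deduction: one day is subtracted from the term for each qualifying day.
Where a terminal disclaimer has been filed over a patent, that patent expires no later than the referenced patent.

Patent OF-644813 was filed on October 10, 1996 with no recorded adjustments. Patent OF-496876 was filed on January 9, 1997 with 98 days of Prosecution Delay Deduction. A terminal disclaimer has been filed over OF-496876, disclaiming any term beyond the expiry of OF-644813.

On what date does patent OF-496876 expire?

Natural term of OF-496876:
  Base: filing + 22 years → 9 January 2019.
  Prosecution Delay Deduction: −98 days → 3 October 2018.
Expiry of referenced patent OF-644813:
  Base: filing + 22 years → 10 October 2018.
Terminal disclaimer: OF-496876 expires on the earlier of 3 October 2018 and 10 October 2018.

2018-10-03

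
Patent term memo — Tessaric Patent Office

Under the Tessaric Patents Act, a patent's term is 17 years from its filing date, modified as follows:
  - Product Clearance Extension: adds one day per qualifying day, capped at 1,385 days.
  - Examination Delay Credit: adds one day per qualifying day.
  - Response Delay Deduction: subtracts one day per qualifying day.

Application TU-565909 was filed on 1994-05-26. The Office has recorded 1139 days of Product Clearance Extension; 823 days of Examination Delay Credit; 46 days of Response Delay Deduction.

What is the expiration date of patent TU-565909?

Base term: filing date + 17 years → 26 May 2011.
Product Clearance Extension: 1139 days (within the 1385-day cap) → +1139 days → 8 July 2014.
Examination Delay Credit: +823 days → 8 October 2016.
Response Delay Deduction: −46 days → 23 August 2016.

August 23, 2016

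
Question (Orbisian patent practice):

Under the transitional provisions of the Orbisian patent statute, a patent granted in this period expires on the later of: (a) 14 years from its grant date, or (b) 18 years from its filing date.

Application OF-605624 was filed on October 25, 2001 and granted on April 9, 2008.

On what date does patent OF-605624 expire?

April 9, 2022

(a) grant + 14 years → 9 April 2022.
(b) filing + 18 years → 25 October 2019.
Later of the two: 9 April 2022.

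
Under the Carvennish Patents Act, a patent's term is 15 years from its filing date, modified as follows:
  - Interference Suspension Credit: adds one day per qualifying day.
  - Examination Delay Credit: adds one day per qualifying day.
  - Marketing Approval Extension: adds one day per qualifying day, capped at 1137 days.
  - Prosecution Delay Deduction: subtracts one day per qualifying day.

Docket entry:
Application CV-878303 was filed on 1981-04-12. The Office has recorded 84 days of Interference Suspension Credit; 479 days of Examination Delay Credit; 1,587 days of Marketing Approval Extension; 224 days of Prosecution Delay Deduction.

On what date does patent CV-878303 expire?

2000-04-27

Base term: filing date + 15 years → 12 April 1996.
Interference Suspension Credit: +84 days → 5 July 1996.
Examination Delay Credit: +479 days → 27 October 1997.
Marketing Approval Extension: 1587 days claimed exceeds the 1137-day cap, so +1137 days → 7 December 2000.
Prosecution Delay Deduction: −224 days → 27 April 2000.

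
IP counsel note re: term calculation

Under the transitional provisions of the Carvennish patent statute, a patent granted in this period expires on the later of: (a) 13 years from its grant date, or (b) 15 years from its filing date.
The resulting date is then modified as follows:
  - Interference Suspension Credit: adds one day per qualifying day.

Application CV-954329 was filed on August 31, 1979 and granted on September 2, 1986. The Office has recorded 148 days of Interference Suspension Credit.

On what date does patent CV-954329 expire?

January 28, 2000

(a) grant + 13 years → 2 September 1999.
(b) filing + 15 years → 31 August 1994.
Later of the two: 2 September 1999.
Interference Suspension Credit: +148 days → 28 January 2000.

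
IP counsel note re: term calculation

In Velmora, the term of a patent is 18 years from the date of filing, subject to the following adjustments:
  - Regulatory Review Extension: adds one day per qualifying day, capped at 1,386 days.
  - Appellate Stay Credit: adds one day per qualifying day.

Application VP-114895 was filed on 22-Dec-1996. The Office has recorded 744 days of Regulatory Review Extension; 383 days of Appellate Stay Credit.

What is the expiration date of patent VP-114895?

Base term: filing date + 18 years → 22 December 2014.
Regulatory Review Extension: 744 days (within the 1386-day cap) → +744 days → 4 January 2017.
Appellate Stay Credit: +383 days → 22 January 2018.

2018-01-22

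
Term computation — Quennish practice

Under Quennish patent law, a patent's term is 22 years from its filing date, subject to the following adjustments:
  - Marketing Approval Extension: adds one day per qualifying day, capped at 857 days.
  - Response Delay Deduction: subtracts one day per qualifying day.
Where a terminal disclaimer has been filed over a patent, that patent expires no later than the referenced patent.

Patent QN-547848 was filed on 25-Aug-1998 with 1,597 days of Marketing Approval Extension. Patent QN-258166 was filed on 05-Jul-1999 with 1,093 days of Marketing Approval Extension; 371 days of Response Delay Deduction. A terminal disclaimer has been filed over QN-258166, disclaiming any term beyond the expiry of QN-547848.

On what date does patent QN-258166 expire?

2022-11-03

Natural term of QN-258166:
  Base: filing + 22 years → 5 July 2021.
  Marketing Approval Extension: 1093 days claimed exceeds the 857-day cap, so +857 days → 9 November 2023.
  Response Delay Deduction: −371 days → 3 November 2022.
Expiry of referenced patent QN-547848:
  Base: filing + 22 years → 25 August 2020.
  Marketing Approval Extension: 1597 days claimed exceeds the 857-day cap, so +857 days → 30 December 2022.
Terminal disclaimer: QN-258166 expires on the earlier of 3 November 2022 and 30 December 2022.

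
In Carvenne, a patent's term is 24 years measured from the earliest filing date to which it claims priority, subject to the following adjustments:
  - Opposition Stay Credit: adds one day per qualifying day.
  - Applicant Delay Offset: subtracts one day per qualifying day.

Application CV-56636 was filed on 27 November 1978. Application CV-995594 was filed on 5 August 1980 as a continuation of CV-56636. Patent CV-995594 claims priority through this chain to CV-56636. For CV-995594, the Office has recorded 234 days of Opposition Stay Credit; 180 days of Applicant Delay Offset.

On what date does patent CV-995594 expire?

January 20, 2003

Earliest priority filing: 27 November 1978.
Base term: 27 November 1978 + 24 years → 27 November 2002.
Opposition Stay Credit: +234 days → 19 July 2003.
Applicant Delay Offset: −180 days → 20 January 2003.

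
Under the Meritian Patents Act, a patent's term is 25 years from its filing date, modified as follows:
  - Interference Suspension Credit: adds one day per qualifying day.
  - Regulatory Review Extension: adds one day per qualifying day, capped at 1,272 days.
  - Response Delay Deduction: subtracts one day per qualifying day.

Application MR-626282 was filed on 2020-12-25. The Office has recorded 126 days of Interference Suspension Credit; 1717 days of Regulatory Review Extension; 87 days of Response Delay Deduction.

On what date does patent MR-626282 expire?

Base term: filing date + 25 years → 25 December 2045.
Interference Suspension Credit: +126 days → 30 April 2046.
Regulatory Review Extension: 1717 days claimed exceeds the 1272-day cap, so +1272 days → 23 October 2049.
Response Delay Deduction: −87 days → 28 July 2049.

2049-07-28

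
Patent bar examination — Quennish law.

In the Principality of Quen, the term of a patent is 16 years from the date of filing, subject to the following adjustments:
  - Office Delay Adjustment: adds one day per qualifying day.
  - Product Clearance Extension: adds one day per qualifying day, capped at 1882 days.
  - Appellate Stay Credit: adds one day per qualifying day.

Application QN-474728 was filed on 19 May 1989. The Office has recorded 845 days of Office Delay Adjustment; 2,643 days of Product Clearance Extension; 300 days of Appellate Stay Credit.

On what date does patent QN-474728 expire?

Base term: filing date + 16 years → 19 May 2005.
Office Delay Adjustment: +845 days → 11 September 2007.
Product Clearance Extension: 2643 days claimed exceeds the 1882-day cap, so +1882 days → 5 November 2012.
Appellate Stay Credit: +300 days → 1 September 2013.

2013-09-01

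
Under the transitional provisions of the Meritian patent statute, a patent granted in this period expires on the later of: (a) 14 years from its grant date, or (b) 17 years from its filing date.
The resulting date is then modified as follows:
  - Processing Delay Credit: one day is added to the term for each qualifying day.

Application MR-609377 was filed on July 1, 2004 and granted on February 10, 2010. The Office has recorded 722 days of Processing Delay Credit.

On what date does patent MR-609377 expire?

(a) grant + 14 years → 10 February 2024.
(b) filing + 17 years → 1 July 2021.
Later of the two: 10 February 2024.
Processing Delay Credit: +722 days → 1 February 2026.

2026-02-01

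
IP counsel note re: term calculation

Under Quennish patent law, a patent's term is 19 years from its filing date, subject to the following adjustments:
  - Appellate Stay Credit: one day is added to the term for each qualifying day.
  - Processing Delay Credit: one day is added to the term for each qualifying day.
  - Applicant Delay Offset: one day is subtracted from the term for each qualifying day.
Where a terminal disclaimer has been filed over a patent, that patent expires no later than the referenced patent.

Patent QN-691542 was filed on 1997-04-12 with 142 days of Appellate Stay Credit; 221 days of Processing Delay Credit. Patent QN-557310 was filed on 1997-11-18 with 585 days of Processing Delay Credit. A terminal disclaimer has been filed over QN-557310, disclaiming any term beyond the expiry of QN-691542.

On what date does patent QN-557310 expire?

2017-04-10

Natural term of QN-557310:
  Base: filing + 19 years → 18 November 2016.
  Processing Delay Credit: +585 days → 26 June 2018.
Expiry of referenced patent QN-691542:
  Base: filing + 19 years → 12 April 2016.
  Appellate Stay Credit: +142 days → 1 September 2016.
  Processing Delay Credit: +221 days → 10 April 2017.
Terminal disclaimer: QN-557310 expires on the earlier of 26 June 2018 and 10 April 2017.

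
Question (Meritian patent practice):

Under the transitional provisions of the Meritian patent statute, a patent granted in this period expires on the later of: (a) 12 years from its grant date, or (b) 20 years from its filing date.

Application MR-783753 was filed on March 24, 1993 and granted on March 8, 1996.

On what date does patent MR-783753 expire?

2013-03-24

(a) grant + 12 years → 8 March 2008.
(b) filing + 20 years → 24 March 2013.
Later of the two: 24 March 2013.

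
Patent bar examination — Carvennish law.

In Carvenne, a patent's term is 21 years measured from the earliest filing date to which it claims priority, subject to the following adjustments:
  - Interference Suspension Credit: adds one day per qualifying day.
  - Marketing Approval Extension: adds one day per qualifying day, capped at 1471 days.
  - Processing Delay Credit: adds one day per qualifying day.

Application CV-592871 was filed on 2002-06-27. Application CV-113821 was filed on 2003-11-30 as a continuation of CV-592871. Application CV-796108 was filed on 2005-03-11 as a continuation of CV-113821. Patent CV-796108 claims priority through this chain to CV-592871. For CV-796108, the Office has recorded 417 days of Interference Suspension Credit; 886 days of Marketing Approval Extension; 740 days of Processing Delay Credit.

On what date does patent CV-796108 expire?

Earliest priority filing: 27 June 2002.
Base term: 27 June 2002 + 21 years → 27 June 2023.
Interference Suspension Credit: +417 days → 17 August 2024.
Marketing Approval Extension: 886 days (within the 1471-day cap) → +886 days → 20 January 2027.
Processing Delay Credit: +740 days → 29 January 2029.

2029-01-29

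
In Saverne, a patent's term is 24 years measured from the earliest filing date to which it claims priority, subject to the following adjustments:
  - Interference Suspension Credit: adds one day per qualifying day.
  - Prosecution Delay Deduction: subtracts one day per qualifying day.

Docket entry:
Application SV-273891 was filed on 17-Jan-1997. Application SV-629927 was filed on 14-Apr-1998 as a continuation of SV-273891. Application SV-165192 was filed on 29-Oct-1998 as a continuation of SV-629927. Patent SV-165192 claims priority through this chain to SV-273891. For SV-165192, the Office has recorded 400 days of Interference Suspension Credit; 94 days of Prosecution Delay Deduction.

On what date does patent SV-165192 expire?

2021-11-19

Earliest priority filing: 17 January 1997.
Base term: 17 January 1997 + 24 years → 17 January 2021.
Interference Suspension Credit: +400 days → 21 February 2022.
Prosecution Delay Deduction: −94 days → 19 November 2021.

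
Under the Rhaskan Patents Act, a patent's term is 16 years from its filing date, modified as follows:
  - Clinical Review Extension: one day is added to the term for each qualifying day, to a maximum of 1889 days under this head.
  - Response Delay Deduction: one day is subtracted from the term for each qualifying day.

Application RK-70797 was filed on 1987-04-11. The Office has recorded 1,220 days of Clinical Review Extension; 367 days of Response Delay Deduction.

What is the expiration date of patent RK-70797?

2005-08-11

Base term: filing date + 16 years → 11 April 2003.
Clinical Review Extension: 1220 days (within the 1889-day cap) → +1220 days → 13 August 2006.
Response Delay Deduction: −367 days → 11 August 2005.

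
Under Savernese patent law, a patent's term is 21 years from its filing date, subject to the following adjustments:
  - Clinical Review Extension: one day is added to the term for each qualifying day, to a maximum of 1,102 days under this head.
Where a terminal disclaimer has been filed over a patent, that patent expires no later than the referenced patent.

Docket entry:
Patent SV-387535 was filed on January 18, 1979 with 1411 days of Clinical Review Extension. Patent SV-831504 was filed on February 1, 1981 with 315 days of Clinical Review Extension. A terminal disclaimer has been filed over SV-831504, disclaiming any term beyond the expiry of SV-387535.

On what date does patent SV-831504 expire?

Natural term of SV-831504:
  Base: filing + 21 years → 1 February 2002.
  Clinical Review Extension: 315 days (within the 1102-day cap) → +315 days → 13 December 2002.
Expiry of referenced patent SV-387535:
  Base: filing + 21 years → 18 January 2000.
  Clinical Review Extension: 1411 days claimed exceeds the 1102-day cap, so +1102 days → 24 January 2003.
Terminal disclaimer: SV-831504 expires on the earlier of 13 December 2002 and 24 January 2003.

December 13, 2002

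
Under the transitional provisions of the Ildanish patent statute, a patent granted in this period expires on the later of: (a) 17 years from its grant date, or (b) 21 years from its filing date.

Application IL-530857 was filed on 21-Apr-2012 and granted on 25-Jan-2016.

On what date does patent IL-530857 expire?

April 21, 2033

(a) grant + 17 years → 25 January 2033.
(b) filing + 21 years → 21 April 2033.
Later of the two: 21 April 2033.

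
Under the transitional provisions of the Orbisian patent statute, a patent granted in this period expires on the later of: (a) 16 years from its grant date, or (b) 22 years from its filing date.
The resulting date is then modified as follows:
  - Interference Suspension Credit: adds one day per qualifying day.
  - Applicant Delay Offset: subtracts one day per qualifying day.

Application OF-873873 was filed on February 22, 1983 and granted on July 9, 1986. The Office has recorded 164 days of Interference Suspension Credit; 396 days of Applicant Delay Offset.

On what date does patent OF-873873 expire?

July 5, 2004

(a) grant + 16 years → 9 July 2002.
(b) filing + 22 years → 22 February 2005.
Later of the two: 22 February 2005.
Interference Suspension Credit: +164 days → 5 August 2005.
Applicant Delay Offset: −396 days → 5 July 2004.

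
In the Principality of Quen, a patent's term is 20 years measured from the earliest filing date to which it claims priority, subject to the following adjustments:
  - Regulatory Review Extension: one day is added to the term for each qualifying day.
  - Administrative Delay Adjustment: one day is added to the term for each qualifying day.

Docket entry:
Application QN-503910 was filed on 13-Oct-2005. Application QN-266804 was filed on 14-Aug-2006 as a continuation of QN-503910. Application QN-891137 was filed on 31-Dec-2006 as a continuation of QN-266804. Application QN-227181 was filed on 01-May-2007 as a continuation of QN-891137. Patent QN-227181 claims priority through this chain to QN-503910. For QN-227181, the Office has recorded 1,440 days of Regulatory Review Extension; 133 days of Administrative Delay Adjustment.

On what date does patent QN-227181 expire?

Earliest priority filing: 13 October 2005.
Base term: 13 October 2005 + 20 years → 13 October 2025.
Regulatory Review Extension: +1440 days → 22 September 2029.
Administrative Delay Adjustment: +133 days → 2 February 2030.

February 2, 2030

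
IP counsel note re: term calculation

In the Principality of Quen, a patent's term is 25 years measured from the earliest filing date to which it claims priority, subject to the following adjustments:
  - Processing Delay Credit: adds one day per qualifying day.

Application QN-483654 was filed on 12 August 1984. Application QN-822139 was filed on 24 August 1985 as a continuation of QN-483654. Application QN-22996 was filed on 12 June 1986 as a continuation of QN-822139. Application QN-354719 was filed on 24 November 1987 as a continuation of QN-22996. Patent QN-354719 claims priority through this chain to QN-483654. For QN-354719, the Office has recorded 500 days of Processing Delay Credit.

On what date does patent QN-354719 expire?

Earliest priority filing: 12 August 1984.
Base term: 12 August 1984 + 25 years → 12 August 2009.
Processing Delay Credit: +500 days → 25 December 2010.

December 25, 2010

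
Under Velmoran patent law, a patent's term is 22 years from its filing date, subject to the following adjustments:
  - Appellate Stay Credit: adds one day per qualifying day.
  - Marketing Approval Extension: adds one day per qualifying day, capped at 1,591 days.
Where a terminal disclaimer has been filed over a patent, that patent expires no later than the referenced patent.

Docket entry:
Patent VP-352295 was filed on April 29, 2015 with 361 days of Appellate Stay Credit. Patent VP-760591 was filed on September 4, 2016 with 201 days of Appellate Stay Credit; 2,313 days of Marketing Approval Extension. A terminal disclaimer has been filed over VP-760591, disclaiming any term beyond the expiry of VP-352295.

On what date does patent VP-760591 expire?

Natural term of VP-760591:
  Base: filing + 22 years → 4 September 2038.
  Appellate Stay Credit: +201 days → 24 March 2039.
  Marketing Approval Extension: 2313 days claimed exceeds the 1591-day cap, so +1591 days → 1 August 2043.
Expiry of referenced patent VP-352295:
  Base: filing + 22 years → 29 April 2037.
  Appellate Stay Credit: +361 days → 25 April 2038.
Terminal disclaimer: VP-760591 expires on the earlier of 1 August 2043 and 25 April 2038.

2038-04-25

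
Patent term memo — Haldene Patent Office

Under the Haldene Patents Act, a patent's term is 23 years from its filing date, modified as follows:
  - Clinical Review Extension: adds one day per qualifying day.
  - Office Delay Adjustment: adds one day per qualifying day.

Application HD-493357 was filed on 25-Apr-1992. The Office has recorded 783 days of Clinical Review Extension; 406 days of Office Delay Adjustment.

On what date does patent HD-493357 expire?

July 27, 2018

Base term: filing date + 23 years → 25 April 2015.
Clinical Review Extension: +783 days → 16 June 2017.
Office Delay Adjustment: +406 days → 27 July 2018.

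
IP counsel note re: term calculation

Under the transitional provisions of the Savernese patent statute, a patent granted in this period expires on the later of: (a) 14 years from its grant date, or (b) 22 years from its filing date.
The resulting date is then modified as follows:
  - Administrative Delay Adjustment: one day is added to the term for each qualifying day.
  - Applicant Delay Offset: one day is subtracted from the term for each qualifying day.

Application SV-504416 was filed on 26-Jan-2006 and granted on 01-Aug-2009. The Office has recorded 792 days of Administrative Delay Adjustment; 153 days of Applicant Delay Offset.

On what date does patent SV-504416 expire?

(a) grant + 14 years → 1 August 2023.
(b) filing + 22 years → 26 January 2028.
Later of the two: 26 January 2028.
Administrative Delay Adjustment: +792 days → 28 March 2030.
Applicant Delay Offset: −153 days → 26 October 2029.

October 26, 2029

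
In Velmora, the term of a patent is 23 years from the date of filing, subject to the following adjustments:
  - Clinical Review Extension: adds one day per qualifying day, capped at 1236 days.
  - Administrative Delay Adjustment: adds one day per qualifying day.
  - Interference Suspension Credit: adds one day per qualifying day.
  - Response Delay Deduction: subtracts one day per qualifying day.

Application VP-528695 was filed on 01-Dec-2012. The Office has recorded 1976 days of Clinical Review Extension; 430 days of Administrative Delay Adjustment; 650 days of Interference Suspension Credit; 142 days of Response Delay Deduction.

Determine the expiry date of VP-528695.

2041-11-13

Base term: filing date + 23 years → 1 December 2035.
Clinical Review Extension: 1976 days claimed exceeds the 1236-day cap, so +1236 days → 20 April 2039.
Administrative Delay Adjustment: +430 days → 23 June 2040.
Interference Suspension Credit: +650 days → 4 April 2042.
Response Delay Deduction: −142 days → 13 November 2041.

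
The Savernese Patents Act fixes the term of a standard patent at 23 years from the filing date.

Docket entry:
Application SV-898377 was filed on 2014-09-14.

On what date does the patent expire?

2037-09-14

Filing date + 23 years → 14 September 2037.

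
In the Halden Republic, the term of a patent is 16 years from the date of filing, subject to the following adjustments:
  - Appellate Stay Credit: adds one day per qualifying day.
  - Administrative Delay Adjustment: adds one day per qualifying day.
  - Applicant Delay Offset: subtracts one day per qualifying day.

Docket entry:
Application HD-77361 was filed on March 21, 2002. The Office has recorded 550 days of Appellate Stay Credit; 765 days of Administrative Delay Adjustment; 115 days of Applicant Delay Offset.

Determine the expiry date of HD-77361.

2021-07-03

Base term: filing date + 16 years → 21 March 2018.
Appellate Stay Credit: +550 days → 22 September 2019.
Administrative Delay Adjustment: +765 days → 26 October 2021.
Applicant Delay Offset: −115 days → 3 July 2021.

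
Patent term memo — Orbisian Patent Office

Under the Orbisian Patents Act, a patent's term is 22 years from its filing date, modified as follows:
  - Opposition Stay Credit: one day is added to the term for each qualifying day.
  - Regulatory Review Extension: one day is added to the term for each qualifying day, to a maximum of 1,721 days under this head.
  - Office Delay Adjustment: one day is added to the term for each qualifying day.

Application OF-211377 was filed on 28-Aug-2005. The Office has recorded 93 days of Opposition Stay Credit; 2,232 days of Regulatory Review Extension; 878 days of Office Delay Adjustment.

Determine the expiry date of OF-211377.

2035-01-10

Base term: filing date + 22 years → 28 August 2027.
Opposition Stay Credit: +93 days → 29 November 2027.
Regulatory Review Extension: 2232 days claimed exceeds the 1721-day cap, so +1721 days → 15 August 2032.
Office Delay Adjustment: +878 days → 10 January 2035.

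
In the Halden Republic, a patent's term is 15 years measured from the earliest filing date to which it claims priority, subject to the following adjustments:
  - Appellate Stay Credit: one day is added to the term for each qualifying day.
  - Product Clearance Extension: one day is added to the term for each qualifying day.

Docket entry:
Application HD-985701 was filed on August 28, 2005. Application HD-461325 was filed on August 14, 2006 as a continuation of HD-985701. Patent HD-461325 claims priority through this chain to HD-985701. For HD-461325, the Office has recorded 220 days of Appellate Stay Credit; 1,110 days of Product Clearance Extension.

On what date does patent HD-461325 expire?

April 19, 2024

Earliest priority filing: 28 August 2005.
Base term: 28 August 2005 + 15 years → 28 August 2020.
Appellate Stay Credit: +220 days → 5 April 2021.
Product Clearance Extension: +1110 days → 19 April 2024.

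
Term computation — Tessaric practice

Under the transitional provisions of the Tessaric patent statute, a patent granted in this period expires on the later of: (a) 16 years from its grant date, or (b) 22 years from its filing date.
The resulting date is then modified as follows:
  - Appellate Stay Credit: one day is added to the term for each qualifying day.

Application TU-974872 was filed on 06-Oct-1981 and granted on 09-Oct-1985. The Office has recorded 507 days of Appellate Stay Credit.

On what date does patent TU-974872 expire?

February 24, 2005

(a) grant + 16 years → 9 October 2001.
(b) filing + 22 years → 6 October 2003.
Later of the two: 6 October 2003.
Appellate Stay Credit: +507 days → 24 February 2005.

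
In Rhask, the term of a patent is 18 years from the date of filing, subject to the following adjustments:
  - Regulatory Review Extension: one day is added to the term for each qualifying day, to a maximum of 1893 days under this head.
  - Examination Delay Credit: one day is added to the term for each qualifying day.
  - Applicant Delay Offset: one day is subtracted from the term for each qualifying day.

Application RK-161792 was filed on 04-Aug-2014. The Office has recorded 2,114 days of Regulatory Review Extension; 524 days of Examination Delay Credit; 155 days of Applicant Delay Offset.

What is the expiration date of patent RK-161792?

Base term: filing date + 18 years → 4 August 2032.
Regulatory Review Extension: 2114 days claimed exceeds the 1893-day cap, so +1893 days → 10 October 2037.
Examination Delay Credit: +524 days → 18 March 2039.
Applicant Delay Offset: −155 days → 14 October 2038.

2038-10-14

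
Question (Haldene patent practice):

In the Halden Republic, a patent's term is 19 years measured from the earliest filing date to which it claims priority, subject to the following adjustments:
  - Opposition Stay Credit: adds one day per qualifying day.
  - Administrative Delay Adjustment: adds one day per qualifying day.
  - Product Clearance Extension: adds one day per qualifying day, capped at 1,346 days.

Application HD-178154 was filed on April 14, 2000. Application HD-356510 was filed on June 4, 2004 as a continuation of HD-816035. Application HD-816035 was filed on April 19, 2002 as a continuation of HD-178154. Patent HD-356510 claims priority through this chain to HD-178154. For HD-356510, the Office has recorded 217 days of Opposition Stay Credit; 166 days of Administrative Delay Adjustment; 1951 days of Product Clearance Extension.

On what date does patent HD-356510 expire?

January 7, 2024

Earliest priority filing: 14 April 2000.
Base term: 14 April 2000 + 19 years → 14 April 2019.
Opposition Stay Credit: +217 days → 17 November 2019.
Administrative Delay Adjustment: +166 days → 1 May 2020.
Product Clearance Extension: 1951 days claimed exceeds the 1346-day cap, so +1346 days → 7 January 2024.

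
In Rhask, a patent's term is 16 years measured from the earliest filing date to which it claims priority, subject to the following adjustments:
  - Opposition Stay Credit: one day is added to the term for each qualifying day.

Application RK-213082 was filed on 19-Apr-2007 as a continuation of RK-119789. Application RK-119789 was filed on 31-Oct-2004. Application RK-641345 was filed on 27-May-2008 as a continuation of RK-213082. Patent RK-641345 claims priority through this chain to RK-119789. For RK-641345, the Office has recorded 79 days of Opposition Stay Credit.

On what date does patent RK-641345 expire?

Earliest priority filing: 31 October 2004.
Base term: 31 October 2004 + 16 years → 31 October 2020.
Opposition Stay Credit: +79 days → 18 January 2021.

2021-01-18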